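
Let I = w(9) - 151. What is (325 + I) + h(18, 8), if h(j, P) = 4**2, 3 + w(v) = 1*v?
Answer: 196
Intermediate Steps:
w(v) = -3 + v (w(v) = -3 + 1*v = -3 + v)
I = -145 (I = (-3 + 9) - 151 = 6 - 151 = -145)
h(j, P) = 16
(325 + I) + h(18, 8) = (325 - 145) + 16 = 180 + 16 = 196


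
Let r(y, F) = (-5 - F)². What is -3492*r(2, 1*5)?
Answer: -349200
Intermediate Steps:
-3492*r(2, 1*5) = -3492*(5 + 1*5)² = -3492*(5 + 5)² = -3492*10² = -3492*100 = -349200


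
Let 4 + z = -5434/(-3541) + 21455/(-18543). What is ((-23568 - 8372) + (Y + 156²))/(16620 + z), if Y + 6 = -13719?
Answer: -200068344861/155863432645 ≈ -1.2836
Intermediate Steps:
z = -33978935/9380109 (z = -4 + (-5434/(-3541) + 21455/(-18543)) = -4 + (-5434*(-1/3541) + 21455*(-1/18543)) = -4 + (5434/3541 - 3065/2649) = -4 + 3541501/9380109 = -33978935/9380109 ≈ -3.6224)
Y = -13725 (Y = -6 - 13719 = -13725)
((-23568 - 8372) + (Y + 156²))/(16620 + z) = ((-23568 - 8372) + (-13725 + 156²))/(16620 - 33978935/9380109) = (-31940 + (-13725 + 24336))/(155863432645/9380109) = (-31940 + 10611)*(9380109/155863432645) = -21329*9380109/155863432645 = -200068344861/155863432645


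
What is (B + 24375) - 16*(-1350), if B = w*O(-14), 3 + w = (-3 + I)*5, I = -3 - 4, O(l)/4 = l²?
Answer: 4423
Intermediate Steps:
O(l) = 4*l²
I = -7
w = -53 (w = -3 + (-3 - 7)*5 = -3 - 10*5 = -3 - 50 = -53)
B = -41552 (B = -212*(-14)² = -212*196 = -53*784 = -41552)
(B + 24375) - 16*(-1350) = (-41552 + 24375) - 16*(-1350) = -17177 + 21600 = 4423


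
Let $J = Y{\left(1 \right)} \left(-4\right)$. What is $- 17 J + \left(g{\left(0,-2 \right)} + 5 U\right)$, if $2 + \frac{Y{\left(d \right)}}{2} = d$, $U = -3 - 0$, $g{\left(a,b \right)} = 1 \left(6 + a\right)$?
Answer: $-145$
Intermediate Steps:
$g{\left(a,b \right)} = 6 + a$
$U = -3$ ($U = -3 + 0 = -3$)
$Y{\left(d \right)} = -4 + 2 d$
$J = 8$ ($J = \left(-4 + 2 \cdot 1\right) \left(-4\right) = \left(-4 + 2\right) \left(-4\right) = \left(-2\right) \left(-4\right) = 8$)
$- 17 J + \left(g{\left(0,-2 \right)} + 5 U\right) = \left(-17\right) 8 + \left(\left(6 + 0\right) + 5 \left(-3\right)\right) = -136 + \left(6 - 15\right) = -136 - 9 = -145$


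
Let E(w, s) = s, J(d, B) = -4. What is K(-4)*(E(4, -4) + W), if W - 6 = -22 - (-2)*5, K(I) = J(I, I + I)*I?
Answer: -160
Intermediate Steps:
K(I) = -4*I
W = -6 (W = 6 + (-22 - (-2)*5) = 6 + (-22 - 1*(-10)) = 6 + (-22 + 10) = 6 - 12 = -6)
K(-4)*(E(4, -4) + W) = (-4*(-4))*(-4 - 6) = 16*(-10) = -160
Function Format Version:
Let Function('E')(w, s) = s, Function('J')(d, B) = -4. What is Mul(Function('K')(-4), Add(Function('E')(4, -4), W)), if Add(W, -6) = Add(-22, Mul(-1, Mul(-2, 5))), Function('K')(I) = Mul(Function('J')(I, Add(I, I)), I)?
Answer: -160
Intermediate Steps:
Function('K')(I) = Mul(-4, I)
W = -6 (W = Add(6, Add(-22, Mul(-1, Mul(-2, 5)))) = Add(6, Add(-22, Mul(-1, -10))) = Add(6, Add(-22, 10)) = Add(6, -12) = -6)
Mul(Function('K')(-4), Add(Function('E')(4, -4), W)) = Mul(Mul(-4, -4), Add(-4, -6)) = Mul(16, -10) = -160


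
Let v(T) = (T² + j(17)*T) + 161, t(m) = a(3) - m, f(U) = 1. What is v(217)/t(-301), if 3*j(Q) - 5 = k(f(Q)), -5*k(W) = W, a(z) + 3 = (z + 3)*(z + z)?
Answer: 118993/835 ≈ 142.51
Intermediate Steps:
a(z) = -3 + 2*z*(3 + z) (a(z) = -3 + (z + 3)*(z + z) = -3 + (3 + z)*(2*z) = -3 + 2*z*(3 + z))
k(W) = -W/5
j(Q) = 8/5 (j(Q) = 5/3 + (-⅕*1)/3 = 5/3 + (⅓)*(-⅕) = 5/3 - 1/15 = 8/5)
t(m) = 33 - m (t(m) = (-3 + 2*3² + 6*3) - m = (-3 + 2*9 + 18) - m = (-3 + 18 + 18) - m = 33 - m)
v(T) = 161 + T² + 8*T/5 (v(T) = (T² + 8*T/5) + 161 = 161 + T² + 8*T/5)
v(217)/t(-301) = (161 + 217² + (8/5)*217)/(33 - 1*(-301)) = (161 + 47089 + 1736/5)/(33 + 301) = (237986/5)/334 = (237986/5)*(1/334) = 118993/835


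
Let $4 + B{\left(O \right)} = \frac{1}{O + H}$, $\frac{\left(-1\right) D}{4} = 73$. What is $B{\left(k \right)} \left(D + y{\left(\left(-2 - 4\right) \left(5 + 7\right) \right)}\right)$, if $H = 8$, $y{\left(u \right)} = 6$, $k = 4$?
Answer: $\frac{6721}{6} \approx 1120.2$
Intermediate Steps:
$D = -292$ ($D = \left(-4\right) 73 = -292$)
$B{\left(O \right)} = -4 + \frac{1}{8 + O}$ ($B{\left(O \right)} = -4 + \frac{1}{O + 8} = -4 + \frac{1}{8 + O}$)
$B{\left(k \right)} \left(D + y{\left(\left(-2 - 4\right) \left(5 + 7\right) \right)}\right) = \frac{-31 - 16}{8 + 4} \left(-292 + 6\right) = \frac{-31 - 16}{12} \left(-286\right) = \frac{1}{12} \left(-47\right) \left(-286\right) = \left(- \frac{47}{12}\right) \left(-286\right) = \frac{6721}{6}$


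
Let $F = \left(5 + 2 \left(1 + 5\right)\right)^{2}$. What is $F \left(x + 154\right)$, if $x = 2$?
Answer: $45084$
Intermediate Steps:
$F = 289$ ($F = \left(5 + 2 \cdot 6\right)^{2} = \left(5 + 12\right)^{2} = 17^{2} = 289$)
$F \left(x + 154\right) = 289 \left(2 + 154\right) = 289 \cdot 156 = 45084$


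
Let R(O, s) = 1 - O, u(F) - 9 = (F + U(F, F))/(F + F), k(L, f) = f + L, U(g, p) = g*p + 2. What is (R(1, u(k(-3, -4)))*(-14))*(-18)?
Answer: 0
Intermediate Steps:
U(g, p) = 2 + g*p
k(L, f) = L + f
u(F) = 9 + (2 + F + F²)/(2*F) (u(F) = 9 + (F + (2 + F*F))/(F + F) = 9 + (F + (2 + F²))/((2*F)) = 9 + (2 + F + F²)*(1/(2*F)) = 9 + (2 + F + F²)/(2*F))
(R(1, u(k(-3, -4)))*(-14))*(-18) = ((1 - 1*1)*(-14))*(-18) = ((1 - 1)*(-14))*(-18) = (0*(-14))*(-18) = 0*(-18) = 0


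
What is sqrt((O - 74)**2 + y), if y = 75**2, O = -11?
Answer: 5*sqrt(514) ≈ 113.36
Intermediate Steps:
y = 5625
sqrt((O - 74)**2 + y) = sqrt((-11 - 74)**2 + 5625) = sqrt((-85)**2 + 5625) = sqrt(7225 + 5625) = sqrt(12850) = 5*sqrt(514)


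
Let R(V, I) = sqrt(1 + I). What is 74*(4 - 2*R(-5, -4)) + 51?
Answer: 347 - 148*I*sqrt(3) ≈ 347.0 - 256.34*I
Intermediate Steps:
74*(4 - 2*R(-5, -4)) + 51 = 74*(4 - 2*sqrt(1 - 4)) + 51 = 74*(4 - 2*I*sqrt(3)) + 51 = (296 - 148*I*sqrt(3)) + 51 = 347 - 148*I*sqrt(3)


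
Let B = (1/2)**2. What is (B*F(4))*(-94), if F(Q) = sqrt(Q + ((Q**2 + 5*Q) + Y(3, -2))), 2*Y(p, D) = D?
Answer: -47*sqrt(39)/2 ≈ -146.76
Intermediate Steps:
Y(p, D) = D/2
F(Q) = sqrt(-1 + Q**2 + 6*Q) (F(Q) = sqrt(Q + ((Q**2 + 5*Q) + (1/2)*(-2))) = sqrt(Q + ((Q**2 + 5*Q) - 1)) = sqrt(Q + (-1 + Q**2 + 5*Q)) = sqrt(-1 + Q**2 + 6*Q))
B = 1/4 (B = (1*(1/2))**2 = (1/2)**2 = 1/4 ≈ 0.25000)
(B*F(4))*(-94) = (sqrt(-1 + 4**2 + 6*4)/4)*(-94) = (sqrt(-1 + 16 + 24)/4)*(-94) = (sqrt(39)/4)*(-94) = -47*sqrt(39)/2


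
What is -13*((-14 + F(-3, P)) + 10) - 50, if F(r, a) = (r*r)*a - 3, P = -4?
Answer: 509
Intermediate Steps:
F(r, a) = -3 + a*r² (F(r, a) = r²*a - 3 = a*r² - 3 = -3 + a*r²)
-13*((-14 + F(-3, P)) + 10) - 50 = -13*((-14 + (-3 - 4*(-3)²)) + 10) - 50 = -13*((-14 + (-3 - 4*9)) + 10) - 50 = -13*((-14 + (-3 - 36)) + 10) - 50 = -13*((-14 - 39) + 10) - 50 = -13*(-53 + 10) - 50 = -13*(-43) - 50 = 559 - 50 = 509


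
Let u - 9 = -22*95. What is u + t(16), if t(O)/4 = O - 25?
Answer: -2117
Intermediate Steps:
t(O) = -100 + 4*O (t(O) = 4*(O - 25) = 4*(-25 + O) = -100 + 4*O)
u = -2081 (u = 9 - 22*95 = 9 - 2090 = -2081)
u + t(16) = -2081 + (-100 + 4*16) = -2081 + (-100 + 64) = -2081 - 36 = -2117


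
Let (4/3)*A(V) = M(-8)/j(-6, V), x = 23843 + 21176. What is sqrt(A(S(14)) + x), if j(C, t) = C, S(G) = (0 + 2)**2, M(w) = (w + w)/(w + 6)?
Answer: 3*sqrt(5002) ≈ 212.17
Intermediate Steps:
M(w) = 2*w/(6 + w) (M(w) = (2*w)/(6 + w) = 2*w/(6 + w))
x = 45019
S(G) = 4 (S(G) = 2**2 = 4)
A(V) = -1 (A(V) = 3*((2*(-8)/(6 - 8))/(-6))/4 = 3*((2*(-8)/(-2))*(-1/6))/4 = 3*((2*(-8)*(-1/2))*(-1/6))/4 = 3*(8*(-1/6))/4 = (3/4)*(-4/3) = -1)
sqrt(A(S(14)) + x) = sqrt(-1 + 45019) = sqrt(45018) = 3*sqrt(5002)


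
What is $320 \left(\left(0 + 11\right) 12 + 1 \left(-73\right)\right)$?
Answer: $18880$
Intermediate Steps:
$320 \left(\left(0 + 11\right) 12 + 1 \left(-73\right)\right) = 320 \left(11 \cdot 12 - 73\right) = 320 \left(132 - 73\right) = 320 \cdot 59 = 18880$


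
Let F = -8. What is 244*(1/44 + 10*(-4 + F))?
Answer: -322019/11 ≈ -29274.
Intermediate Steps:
244*(1/44 + 10*(-4 + F)) = 244*(1/44 + 10*(-4 - 8)) = 244*(1/44 + 10*(-12)) = 244*(1/44 - 120) = 244*(-5279/44) = -322019/11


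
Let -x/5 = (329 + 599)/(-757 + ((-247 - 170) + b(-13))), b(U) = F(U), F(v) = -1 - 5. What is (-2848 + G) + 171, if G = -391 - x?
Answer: -181244/59 ≈ -3071.9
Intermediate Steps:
F(v) = -6
b(U) = -6
x = 232/59 (x = -5*(329 + 599)/(-757 + ((-247 - 170) - 6)) = -4640/(-757 + (-417 - 6)) = -4640/(-757 - 423) = -4640/(-1180) = -4640*(-1)/1180 = -5*(-232/295) = 232/59 ≈ 3.9322)
G = -23301/59 (G = -391 - 1*232/59 = -391 - 232/59 = -23301/59 ≈ -394.93)
(-2848 + G) + 171 = (-2848 - 23301/59) + 171 = -191333/59 + 171 = -181244/59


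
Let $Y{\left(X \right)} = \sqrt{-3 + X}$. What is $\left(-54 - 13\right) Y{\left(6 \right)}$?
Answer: $- 67 \sqrt{3} \approx -116.05$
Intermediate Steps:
$\left(-54 - 13\right) Y{\left(6 \right)} = \left(-54 - 13\right) \sqrt{-3 + 6} = - 67 \sqrt{3}$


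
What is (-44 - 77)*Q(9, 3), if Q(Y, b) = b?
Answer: -363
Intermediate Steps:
(-44 - 77)*Q(9, 3) = (-44 - 77)*3 = -121*3 = -363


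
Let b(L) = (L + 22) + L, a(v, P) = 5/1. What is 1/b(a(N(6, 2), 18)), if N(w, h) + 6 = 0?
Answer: 1/32 ≈ 0.031250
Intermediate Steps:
N(w, h) = -6 (N(w, h) = -6 + 0 = -6)
a(v, P) = 5 (a(v, P) = 5*1 = 5)
b(L) = 22 + 2*L (b(L) = (22 + L) + L = 22 + 2*L)
1/b(a(N(6, 2), 18)) = 1/(22 + 2*5) = 1/(22 + 10) = 1/32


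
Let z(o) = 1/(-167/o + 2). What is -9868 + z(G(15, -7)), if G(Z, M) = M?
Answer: -1786101/181 ≈ -9868.0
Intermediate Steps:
z(o) = 1/(2 - 167/o)
-9868 + z(G(15, -7)) = -9868 - 7/(-167 + 2*(-7)) = -9868 - 7/(-167 - 14) = -9868 - 7/(-181) = -9868 - 7*(-1/181) = -9868 + 7/181 = -1786101/181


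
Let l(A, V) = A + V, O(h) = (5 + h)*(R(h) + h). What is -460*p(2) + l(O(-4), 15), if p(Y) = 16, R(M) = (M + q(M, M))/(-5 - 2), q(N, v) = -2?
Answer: -51437/7 ≈ -7348.1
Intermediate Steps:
R(M) = 2/7 - M/7 (R(M) = (M - 2)/(-5 - 2) = (-2 + M)/(-7) = (-2 + M)*(-⅐) = 2/7 - M/7)
O(h) = (5 + h)*(2/7 + 6*h/7) (O(h) = (5 + h)*((2/7 - h/7) + h) = (5 + h)*(2/7 + 6*h/7))
-460*p(2) + l(O(-4), 15) = -460*16 + ((10/7 + (6/7)*(-4)² + (32/7)*(-4)) + 15) = -7360 + ((10/7 + (6/7)*16 - 128/7) + 15) = -7360 + ((10/7 + 96/7 - 128/7) + 15) = -7360 + (-22/7 + 15) = -7360 + 83/7 = -51437/7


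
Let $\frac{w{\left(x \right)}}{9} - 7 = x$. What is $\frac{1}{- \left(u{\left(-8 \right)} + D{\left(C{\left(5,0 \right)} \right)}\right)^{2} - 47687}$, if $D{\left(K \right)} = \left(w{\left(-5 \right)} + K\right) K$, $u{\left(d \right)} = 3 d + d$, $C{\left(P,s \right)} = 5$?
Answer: $- \frac{1}{54576} \approx -1.8323 \cdot 10^{-5}$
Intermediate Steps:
$w{\left(x \right)} = 63 + 9 x$
$u{\left(d \right)} = 4 d$
$D{\left(K \right)} = K \left(18 + K\right)$ ($D{\left(K \right)} = \left(\left(63 + 9 \left(-5\right)\right) + K\right) K = \left(\left(63 - 45\right) + K\right) K = \left(18 + K\right) K = K \left(18 + K\right)$)
$\frac{1}{- \left(u{\left(-8 \right)} + D{\left(C{\left(5,0 \right)} \right)}\right)^{2} - 47687} = \frac{1}{- \left(4 \left(-8\right) + 5 \left(18 + 5\right)\right)^{2} - 47687} = \frac{1}{- \left(-32 + 5 \cdot 23\right)^{2} - 47687} = \frac{1}{- \left(-32 + 115\right)^{2} - 47687} = \frac{1}{- 83^{2} - 47687} = \frac{1}{\left(-1\right) 6889 - 47687} = \frac{1}{-6889 - 47687} = \frac{1}{-54576} = - \frac{1}{54576}$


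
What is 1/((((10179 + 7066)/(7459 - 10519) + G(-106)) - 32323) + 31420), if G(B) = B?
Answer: -612/620957 ≈ -0.00098558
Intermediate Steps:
1/((((10179 + 7066)/(7459 - 10519) + G(-106)) - 32323) + 31420) = 1/((((10179 + 7066)/(7459 - 10519) - 106) - 32323) + 31420) = 1/(((17245/(-3060) - 106) - 32323) + 31420) = 1/(((17245*(-1/3060) - 106) - 32323) + 31420) = 1/(((-3449/612 - 106) - 32323) + 31420) = 1/((-68321/612 - 32323) + 31420) = 1/(-19849997/612 + 31420) = 1/(-620957/612) = -612/620957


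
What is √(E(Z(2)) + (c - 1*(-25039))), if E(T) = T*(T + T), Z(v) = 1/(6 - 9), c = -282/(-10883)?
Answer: 7*√544709527679/32649 ≈ 158.24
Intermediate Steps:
c = 282/10883 (c = -282*(-1/10883) = 282/10883 ≈ 0.025912)
Z(v) = -⅓ (Z(v) = 1/(-3) = -⅓)
E(T) = 2*T² (E(T) = T*(2*T) = 2*T²)
√(E(Z(2)) + (c - 1*(-25039))) = √(2*(-⅓)² + (282/10883 - 1*(-25039))) = √(2*(⅑) + (282/10883 + 25039)) = √(2/9 + 272499719/10883) = √(2452519237/97947) = 7*√544709527679/32649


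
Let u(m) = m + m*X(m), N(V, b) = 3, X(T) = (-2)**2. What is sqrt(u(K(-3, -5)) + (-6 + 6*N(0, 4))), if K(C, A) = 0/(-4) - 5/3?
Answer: sqrt(33)/3 ≈ 1.9149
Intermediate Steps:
X(T) = 4
K(C, A) = -5/3 (K(C, A) = 0*(-1/4) - 5*1/3 = 0 - 5/3 = -5/3)
u(m) = 5*m (u(m) = m + m*4 = m + 4*m = 5*m)
sqrt(u(K(-3, -5)) + (-6 + 6*N(0, 4))) = sqrt(5*(-5/3) + (-6 + 6*3)) = sqrt(-25/3 + (-6 + 18)) = sqrt(-25/3 + 12) = sqrt(11/3) = sqrt(33)/3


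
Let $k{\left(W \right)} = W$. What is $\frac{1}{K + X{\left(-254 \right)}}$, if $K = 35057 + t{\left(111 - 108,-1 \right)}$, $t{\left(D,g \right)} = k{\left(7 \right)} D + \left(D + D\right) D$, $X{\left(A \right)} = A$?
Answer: $\frac{1}{34842} \approx 2.8701 \cdot 10^{-5}$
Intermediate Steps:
$t{\left(D,g \right)} = 2 D^{2} + 7 D$ ($t{\left(D,g \right)} = 7 D + \left(D + D\right) D = 7 D + 2 D D = 7 D + 2 D^{2} = 2 D^{2} + 7 D$)
$K = 35096$ ($K = 35057 + \left(111 - 108\right) \left(7 + 2 \left(111 - 108\right)\right) = 35057 + 3 \left(7 + 2 \cdot 3\right) = 35057 + 3 \left(7 + 6\right) = 35057 + 3 \cdot 13 = 35057 + 39 = 35096$)
$\frac{1}{K + X{\left(-254 \right)}} = \frac{1}{35096 - 254} = \frac{1}{34842}$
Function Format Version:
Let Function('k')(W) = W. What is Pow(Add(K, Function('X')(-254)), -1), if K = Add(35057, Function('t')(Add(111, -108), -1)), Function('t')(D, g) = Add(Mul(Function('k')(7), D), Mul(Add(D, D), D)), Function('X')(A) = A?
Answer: Rational(1, 34842) ≈ 2.8701e-5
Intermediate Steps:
Function('t')(D, g) = Add(Mul(2, Pow(D, 2)), Mul(7, D)) (Function('t')(D, g) = Add(Mul(7, D), Mul(Add(D, D), D)) = Add(Mul(7, D), Mul(Mul(2, D), D)) = Add(Mul(7, D), Mul(2, Pow(D, 2))) = Add(Mul(2, Pow(D, 2)), Mul(7, D)))
K = 35096 (K = Add(35057, Mul(Add(111, -108), Add(7, Mul(2, Add(111, -108))))) = Add(35057, Mul(3, Add(7, Mul(2, 3)))) = Add(35057, Mul(3, Add(7, 6))) = Add(35057, Mul(3, 13)) = Add(35057, 39) = 35096)
Pow(Add(K, Function('X')(-254)), -1) = Pow(Add(35096, -254), -1) = Pow(34842, -1) = Rational(1, 34842)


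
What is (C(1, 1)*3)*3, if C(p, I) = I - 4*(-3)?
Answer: 117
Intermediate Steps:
C(p, I) = 12 + I (C(p, I) = I + 12 = 12 + I)
(C(1, 1)*3)*3 = ((12 + 1)*3)*3 = (13*3)*3 = 39*3 = 117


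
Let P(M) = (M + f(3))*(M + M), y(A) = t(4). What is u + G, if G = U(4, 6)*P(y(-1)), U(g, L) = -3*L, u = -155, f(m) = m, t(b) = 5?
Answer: -1595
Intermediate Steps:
y(A) = 5
P(M) = 2*M*(3 + M) (P(M) = (M + 3)*(M + M) = (3 + M)*(2*M) = 2*M*(3 + M))
G = -1440 (G = (-3*6)*(2*5*(3 + 5)) = -36*5*8 = -18*80 = -1440)
u + G = -155 - 1440 = -1595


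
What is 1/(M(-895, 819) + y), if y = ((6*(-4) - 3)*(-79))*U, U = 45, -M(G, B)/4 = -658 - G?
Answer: 1/95037 ≈ 1.0522e-5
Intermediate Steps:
M(G, B) = 2632 + 4*G (M(G, B) = -4*(-658 - G) = 2632 + 4*G)
y = 95985 (y = ((6*(-4) - 3)*(-79))*45 = ((-24 - 3)*(-79))*45 = -27*(-79)*45 = 2133*45 = 95985)
1/(M(-895, 819) + y) = 1/((2632 + 4*(-895)) + 95985) = 1/((2632 - 3580) + 95985) = 1/(-948 + 95985) = 1/95037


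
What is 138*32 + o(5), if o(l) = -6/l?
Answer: 22074/5 ≈ 4414.8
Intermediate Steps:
138*32 + o(5) = 138*32 - 6/5 = 4416 - 6*⅕ = 4416 - 6/5 = 22074/5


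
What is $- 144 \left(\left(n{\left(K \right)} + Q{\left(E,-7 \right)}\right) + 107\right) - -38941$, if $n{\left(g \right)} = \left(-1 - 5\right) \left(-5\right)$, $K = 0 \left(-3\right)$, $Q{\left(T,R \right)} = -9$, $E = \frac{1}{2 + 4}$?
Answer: $20509$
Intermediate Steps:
$E = \frac{1}{6} \approx 0.16667$
$K = 0$
$n{\left(g \right)} = 30$ ($n{\left(g \right)} = \left(-6\right) \left(-5\right) = 30$)
$- 144 \left(\left(n{\left(K \right)} + Q{\left(E,-7 \right)}\right) + 107\right) - -38941 = - 144 \left(\left(30 - 9\right) + 107\right) - -38941 = - 144 \left(21 + 107\right) + 38941 = \left(-144\right) 128 + 38941 = -18432 + 38941 = 20509$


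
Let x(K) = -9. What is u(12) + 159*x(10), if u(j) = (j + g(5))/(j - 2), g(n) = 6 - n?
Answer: -14297/10 ≈ -1429.7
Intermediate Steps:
u(j) = (1 + j)/(-2 + j) (u(j) = (j + (6 - 1*5))/(j - 2) = (j + (6 - 5))/(-2 + j) = (j + 1)/(-2 + j) = (1 + j)/(-2 + j))
u(12) + 159*x(10) = (1 + 12)/(-2 + 12) + 159*(-9) = 13/10 - 1431 = -14297/10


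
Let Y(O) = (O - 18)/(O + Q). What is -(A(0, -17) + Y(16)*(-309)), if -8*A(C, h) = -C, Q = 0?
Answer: -309/8 ≈ -38.625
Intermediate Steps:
Y(O) = (-18 + O)/O (Y(O) = (O - 18)/(O + 0) = (-18 + O)/O)
A(C, h) = C/8 (A(C, h) = -(-1)*C/8 = C/8)
-(A(0, -17) + Y(16)*(-309)) = -((⅛)*0 + ((-18 + 16)/16)*(-309)) = -(0 + ((1/16)*(-2))*(-309)) = -(0 - ⅛*(-309)) = -(0 + 309/8) = -1*309/8 = -309/8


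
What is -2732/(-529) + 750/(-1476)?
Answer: 605947/130134 ≈ 4.6563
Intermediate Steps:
-2732/(-529) + 750/(-1476) = -2732*(-1/529) + 750*(-1/1476) = 2732/529 - 125/246 = 605947/130134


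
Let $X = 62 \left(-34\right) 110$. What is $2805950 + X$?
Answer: $2574070$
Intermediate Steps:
$X = -231880$ ($X = \left(-2108\right) 110 = -231880$)
$2805950 + X = 2805950 - 231880 = 2574070$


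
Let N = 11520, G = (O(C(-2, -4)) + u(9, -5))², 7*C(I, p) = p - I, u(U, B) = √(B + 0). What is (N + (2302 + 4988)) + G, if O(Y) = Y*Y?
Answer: 45150821/2401 + 8*I*√5/49 ≈ 18805.0 + 0.36507*I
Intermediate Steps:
u(U, B) = √B
C(I, p) = -I/7 + p/7 (C(I, p) = (p - I)/7 = -I/7 + p/7)
O(Y) = Y²
G = (4/49 + I*√5)² (G = ((-⅐*(-2) + (⅐)*(-4))² + √(-5))² = ((2/7 - 4/7)² + I*√5)² = ((-2/7)² + I*√5)² = (4/49 + I*√5)² ≈ -4.9933 + 0.36507*I)
(N + (2302 + 4988)) + G = (11520 + (2302 + 4988)) + (-11989/2401 + 8*I*√5/49) = (11520 + 7290) + (-11989/2401 + 8*I*√5/49) = 18810 + (-11989/2401 + 8*I*√5/49) = 45150821/2401 + 8*I*√5/49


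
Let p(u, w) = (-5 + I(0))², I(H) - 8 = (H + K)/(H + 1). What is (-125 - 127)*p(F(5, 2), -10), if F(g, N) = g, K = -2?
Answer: -252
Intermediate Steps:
I(H) = 8 + (-2 + H)/(1 + H) (I(H) = 8 + (H - 2)/(H + 1) = 8 + (-2 + H)/(1 + H))
p(u, w) = 1 (p(u, w) = (-5 + 3*(2 + 3*0)/(1 + 0))² = (-5 + 3*(2 + 0)/1)² = (-5 + 3*1*2)² = (-5 + 6)² = 1² = 1)
(-125 - 127)*p(F(5, 2), -10) = (-125 - 127)*1 = -252*1 = -252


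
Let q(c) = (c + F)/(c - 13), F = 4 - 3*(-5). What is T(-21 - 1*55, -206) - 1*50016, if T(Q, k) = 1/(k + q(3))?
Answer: -52066661/1041 ≈ -50016.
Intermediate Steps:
F = 19 (F = 4 - 1*(-15) = 4 + 15 = 19)
q(c) = (19 + c)/(-13 + c) (q(c) = (c + 19)/(c - 13) = (19 + c)/(-13 + c))
T(Q, k) = 1/(-11/5 + k) (T(Q, k) = 1/(k + (19 + 3)/(-13 + 3)) = 1/(k + 22/(-10)) = 1/(k - 1/10*22) = 1/(k - 11/5) = 1/(-11/5 + k))
T(-21 - 1*55, -206) - 1*50016 = 5/(-11 + 5*(-206)) - 1*50016 = 5/(-11 - 1030) - 50016 = 5/(-1041) - 50016 = 5*(-1/1041) - 50016 = -5/1041 - 50016 = -52066661/1041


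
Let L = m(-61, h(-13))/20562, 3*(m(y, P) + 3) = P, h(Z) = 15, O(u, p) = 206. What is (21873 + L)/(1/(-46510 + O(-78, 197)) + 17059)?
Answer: 10412672843456/8120961231735 ≈ 1.2822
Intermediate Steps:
m(y, P) = -3 + P/3
L = 1/10281 (L = (-3 + (⅓)*15)/20562 = (-3 + 5)*(1/20562) = 2*(1/20562) = 1/10281 ≈ 9.7267e-5)
(21873 + L)/(1/(-46510 + O(-78, 197)) + 17059) = (21873 + 1/10281)/(1/(-46510 + 206) + 17059) = 224876314/(10281*(1/(-46304) + 17059)) = 224876314/(10281*(-1/46304 + 17059)) = 224876314/(10281*(789899935/46304)) = (224876314/10281)*(46304/789899935) = 10412672843456/8120961231735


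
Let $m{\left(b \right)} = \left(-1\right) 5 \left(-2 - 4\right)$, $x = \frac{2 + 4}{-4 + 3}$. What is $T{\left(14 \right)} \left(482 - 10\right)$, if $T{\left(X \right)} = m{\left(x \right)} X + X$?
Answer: $204848$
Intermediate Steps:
$x = -6$ ($x = \frac{6}{-1} = 6 \left(-1\right) = -6$)
$m{\left(b \right)} = 30$ ($m{\left(b \right)} = - 5 \left(-2 - 4\right) = \left(-5\right) \left(-6\right) = 30$)
$T{\left(X \right)} = 31 X$ ($T{\left(X \right)} = 30 X + X = 31 X$)
$T{\left(14 \right)} \left(482 - 10\right) = 31 \cdot 14 \left(482 - 10\right) = 434 \cdot 472 = 204848$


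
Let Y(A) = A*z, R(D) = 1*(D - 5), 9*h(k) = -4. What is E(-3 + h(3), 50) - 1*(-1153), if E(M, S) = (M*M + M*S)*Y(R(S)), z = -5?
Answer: 335102/9 ≈ 37234.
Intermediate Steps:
h(k) = -4/9 (h(k) = (1/9)*(-4) = -4/9)
R(D) = -5 + D (R(D) = 1*(-5 + D) = -5 + D)
Y(A) = -5*A (Y(A) = A*(-5) = -5*A)
E(M, S) = (25 - 5*S)*(M**2 + M*S) (E(M, S) = (M*M + M*S)*(-5*(-5 + S)) = (M**2 + M*S)*(25 - 5*S) = (25 - 5*S)*(M**2 + M*S))
E(-3 + h(3), 50) - 1*(-1153) = 5*(-3 - 4/9)*(5 - 1*50)*((-3 - 4/9) + 50) - 1*(-1153) = 5*(-31/9)*(5 - 50)*(-31/9 + 50) + 1153 = 5*(-31/9)*(-45)*(419/9) + 1153 = 324725/9 + 1153 = 335102/9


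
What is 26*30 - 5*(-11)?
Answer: 835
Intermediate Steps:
26*30 - 5*(-11) = 780 + 55 = 835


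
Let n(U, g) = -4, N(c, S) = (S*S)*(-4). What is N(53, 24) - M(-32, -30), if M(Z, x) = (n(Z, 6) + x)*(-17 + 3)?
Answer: -2780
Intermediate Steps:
N(c, S) = -4*S**2 (N(c, S) = S**2*(-4) = -4*S**2)
M(Z, x) = 56 - 14*x (M(Z, x) = (-4 + x)*(-17 + 3) = (-4 + x)*(-14) = 56 - 14*x)
N(53, 24) - M(-32, -30) = -4*24**2 - (56 - 14*(-30)) = -4*576 - (56 + 420) = -2304 - 1*476 = -2304 - 476 = -2780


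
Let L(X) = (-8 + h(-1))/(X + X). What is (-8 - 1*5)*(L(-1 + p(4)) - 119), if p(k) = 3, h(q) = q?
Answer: 6305/4 ≈ 1576.3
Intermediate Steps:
L(X) = -9/(2*X) (L(X) = (-8 - 1)/(X + X) = -9*1/(2*X) = -9/(2*X))
(-8 - 1*5)*(L(-1 + p(4)) - 119) = (-8 - 1*5)*(-9/(2*(-1 + 3)) - 119) = (-8 - 5)*(-9/2/2 - 119) = -13*(-9/2*½ - 119) = -13*(-9/4 - 119) = -13*(-485/4) = 6305/4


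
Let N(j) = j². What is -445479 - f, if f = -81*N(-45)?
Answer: -281454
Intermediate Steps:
f = -164025 (f = -81*(-45)² = -81*2025 = -164025)
-445479 - f = -445479 - 1*(-164025) = -445479 + 164025 = -281454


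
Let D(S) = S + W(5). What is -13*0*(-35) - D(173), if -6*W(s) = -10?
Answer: -524/3 ≈ -174.67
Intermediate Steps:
W(s) = 5/3 (W(s) = -⅙*(-10) = 5/3)
D(S) = 5/3 + S (D(S) = S + 5/3 = 5/3 + S)
-13*0*(-35) - D(173) = -13*0*(-35) - (5/3 + 173) = 0*(-35) - 1*524/3 = 0 - 524/3 = -524/3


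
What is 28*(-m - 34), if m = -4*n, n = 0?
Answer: -952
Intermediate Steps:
m = 0 (m = -4*0 = 0)
28*(-m - 34) = 28*(-1*0 - 34) = 28*(0 - 34) = 28*(-34) = -952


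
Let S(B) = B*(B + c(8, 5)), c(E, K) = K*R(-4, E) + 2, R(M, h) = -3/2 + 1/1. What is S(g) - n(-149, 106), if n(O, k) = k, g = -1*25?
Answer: 1063/2 ≈ 531.50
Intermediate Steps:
R(M, h) = -½ (R(M, h) = -3*½ + 1*1 = -3/2 + 1 = -½)
g = -25
c(E, K) = 2 - K/2 (c(E, K) = K*(-½) + 2 = -K/2 + 2 = 2 - K/2)
S(B) = B*(-½ + B) (S(B) = B*(B + (2 - ½*5)) = B*(B + (2 - 5/2)) = B*(B - ½) = B*(-½ + B))
S(g) - n(-149, 106) = -25*(-½ - 25) - 1*106 = -25*(-51/2) - 106 = 1275/2 - 106 = 1063/2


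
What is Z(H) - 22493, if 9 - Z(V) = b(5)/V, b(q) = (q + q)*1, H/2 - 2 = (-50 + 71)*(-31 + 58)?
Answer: -12793401/569 ≈ -22484.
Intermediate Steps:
H = 1138 (H = 4 + 2*((-50 + 71)*(-31 + 58)) = 4 + 2*(21*27) = 4 + 2*567 = 4 + 1134 = 1138)
b(q) = 2*q (b(q) = (2*q)*1 = 2*q)
Z(V) = 9 - 10/V (Z(V) = 9 - 2*5/V = 9 - 10/V)
Z(H) - 22493 = (9 - 10/1138) - 22493 = (9 - 10*1/1138) - 22493 = (9 - 5/569) - 22493 = 5116/569 - 22493 = -12793401/569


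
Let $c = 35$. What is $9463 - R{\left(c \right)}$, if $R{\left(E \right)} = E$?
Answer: $9428$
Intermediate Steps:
$9463 - R{\left(c \right)} = 9463 - 35 = 9428$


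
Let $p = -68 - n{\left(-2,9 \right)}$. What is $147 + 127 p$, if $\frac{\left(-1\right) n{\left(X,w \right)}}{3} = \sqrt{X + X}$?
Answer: $-8489 + 762 i \approx -8489.0 + 762.0 i$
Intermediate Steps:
$n{\left(X,w \right)} = - 3 \sqrt{2} \sqrt{X}$ ($n{\left(X,w \right)} = - 3 \sqrt{X + X} = - 3 \sqrt{2 X} = - 3 \sqrt{2} \sqrt{X}$)
$p = -68 + 6 i$ ($p = -68 - - 3 \sqrt{2} \sqrt{-2} = -68 - - 3 \sqrt{2} i \sqrt{2} = -68 - - 6 i = -68 + 6 i \approx -68.0 + 6.0 i$)
$147 + 127 p = 147 + 127 \left(-68 + 6 i\right) = 147 - \left(8636 - 762 i\right) = -8489 + 762 i$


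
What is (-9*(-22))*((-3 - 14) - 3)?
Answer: -3960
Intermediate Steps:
(-9*(-22))*((-3 - 14) - 3) = 198*(-17 - 3) = 198*(-20) = -3960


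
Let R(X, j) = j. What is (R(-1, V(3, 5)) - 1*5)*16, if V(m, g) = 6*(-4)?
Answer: -464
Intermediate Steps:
V(m, g) = -24
(R(-1, V(3, 5)) - 1*5)*16 = (-24 - 1*5)*16 = (-24 - 5)*16 = -29*16 = -464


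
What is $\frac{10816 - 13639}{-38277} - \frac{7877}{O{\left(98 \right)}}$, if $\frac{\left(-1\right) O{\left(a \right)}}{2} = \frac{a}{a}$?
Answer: $\frac{100504525}{25518} \approx 3938.6$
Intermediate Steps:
$O{\left(a \right)} = -2$ ($O{\left(a \right)} = - 2 \frac{a}{a} = \left(-2\right) 1 = -2$)
$\frac{10816 - 13639}{-38277} - \frac{7877}{O{\left(98 \right)}} = \frac{10816 - 13639}{-38277} - \frac{7877}{-2} = \left(10816 - 13639\right) \left(- \frac{1}{38277}\right) - - \frac{7877}{2} = \left(-2823\right) \left(- \frac{1}{38277}\right) + \frac{7877}{2} = \frac{941}{12759} + \frac{7877}{2} = \frac{100504525}{25518}$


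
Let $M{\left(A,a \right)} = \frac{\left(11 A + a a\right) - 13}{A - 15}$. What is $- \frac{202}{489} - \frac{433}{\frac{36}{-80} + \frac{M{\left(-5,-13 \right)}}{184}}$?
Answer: $\frac{778837246}{859173} \approx 906.5$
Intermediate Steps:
$M{\left(A,a \right)} = \frac{-13 + a^{2} + 11 A}{-15 + A}$ ($M{\left(A,a \right)} = \frac{\left(11 A + a^{2}\right) - 13}{-15 + A} = \frac{\left(a^{2} + 11 A\right) - 13}{-15 + A} = \frac{-13 + a^{2} + 11 A}{-15 + A}$)
$- \frac{202}{489} - \frac{433}{\frac{36}{-80} + \frac{M{\left(-5,-13 \right)}}{184}} = - \frac{202}{489} - \frac{433}{\frac{36}{-80} + \frac{\frac{1}{-15 - 5} \left(-13 + \left(-13\right)^{2} + 11 \left(-5\right)\right)}{184}} = \left(-202\right) \frac{1}{489} - \frac{433}{36 \left(- \frac{1}{80}\right) + \frac{-13 + 169 - 55}{-20} \cdot \frac{1}{184}} = - \frac{202}{489} - \frac{433}{- \frac{9}{20} + \left(- \frac{1}{20}\right) 101 \cdot \frac{1}{184}} = - \frac{202}{489} - \frac{433}{- \frac{9}{20} - \frac{101}{3680}} = - \frac{202}{489} - \frac{433}{- \frac{1757}{3680}} = - \frac{202}{489} - - \frac{1593440}{1757} = - \frac{202}{489} + \frac{1593440}{1757} = \frac{778837246}{859173}$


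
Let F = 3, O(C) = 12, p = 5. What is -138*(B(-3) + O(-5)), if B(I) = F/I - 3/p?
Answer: -7176/5 ≈ -1435.2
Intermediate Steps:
B(I) = -3/5 + 3/I (B(I) = 3/I - 3/5 = -3/5 + 3/I)
-138*(B(-3) + O(-5)) = -138*((-3/5 + 3/(-3)) + 12) = -138*((-3/5 + 3*(-1/3)) + 12) = -138*((-3/5 - 1) + 12) = -138*(-8/5 + 12) = -138*52/5 = -7176/5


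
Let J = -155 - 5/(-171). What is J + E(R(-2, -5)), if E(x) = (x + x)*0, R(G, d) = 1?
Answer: -26500/171 ≈ -154.97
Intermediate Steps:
E(x) = 0 (E(x) = (2*x)*0 = 0)
J = -26500/171 (J = -155 - 5*(-1)/171 = -155 - 1*(-5/171) = -155 + 5/171 = -26500/171 ≈ -154.97)
J + E(R(-2, -5)) = -26500/171 + 0 = -26500/171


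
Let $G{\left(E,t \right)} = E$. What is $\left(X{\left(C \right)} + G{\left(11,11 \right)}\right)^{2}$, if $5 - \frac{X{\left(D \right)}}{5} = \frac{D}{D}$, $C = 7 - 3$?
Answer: $961$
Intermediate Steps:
$C = 4$
$X{\left(D \right)} = 20$ ($X{\left(D \right)} = 25 - 5 \frac{D}{D} = 25 - 5 = 20$)
$\left(X{\left(C \right)} + G{\left(11,11 \right)}\right)^{2} = \left(20 + 11\right)^{2} = 31^{2} = 961$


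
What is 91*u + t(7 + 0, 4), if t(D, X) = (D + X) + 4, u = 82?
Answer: 7477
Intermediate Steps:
t(D, X) = 4 + D + X
91*u + t(7 + 0, 4) = 91*82 + (4 + (7 + 0) + 4) = 7462 + (4 + 7 + 4) = 7462 + 15 = 7477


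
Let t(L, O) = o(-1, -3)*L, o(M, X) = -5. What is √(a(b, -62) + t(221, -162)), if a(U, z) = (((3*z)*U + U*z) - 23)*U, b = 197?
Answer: 2*I*√2407567 ≈ 3103.3*I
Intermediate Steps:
t(L, O) = -5*L
a(U, z) = U*(-23 + 4*U*z) (a(U, z) = ((3*U*z + U*z) - 23)*U = (4*U*z - 23)*U = (-23 + 4*U*z)*U = U*(-23 + 4*U*z))
√(a(b, -62) + t(221, -162)) = √(197*(-23 + 4*197*(-62)) - 5*221) = √(197*(-23 - 48856) - 1105) = √(197*(-48879) - 1105) = √(-9629163 - 1105) = √(-9630268) = 2*I*√2407567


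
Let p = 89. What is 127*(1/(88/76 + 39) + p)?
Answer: 8626602/763 ≈ 11306.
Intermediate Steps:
127*(1/(88/76 + 39) + p) = 127*(1/(88/76 + 39) + 89) = 127*(1/(88*(1/76) + 39) + 89) = 127*(1/(22/19 + 39) + 89) = 127*(1/(763/19) + 89) = 127*(19/763 + 89) = 127*(67926/763) = 8626602/763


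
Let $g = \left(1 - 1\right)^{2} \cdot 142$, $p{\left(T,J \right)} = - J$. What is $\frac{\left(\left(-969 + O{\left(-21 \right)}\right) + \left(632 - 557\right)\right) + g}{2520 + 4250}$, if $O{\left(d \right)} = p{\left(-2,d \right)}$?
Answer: $- \frac{873}{6770} \approx -0.12895$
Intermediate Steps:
$O{\left(d \right)} = - d$
$g = 0$ ($g = 0^{2} \cdot 142 = 0 \cdot 142 = 0$)
$\frac{\left(\left(-969 + O{\left(-21 \right)}\right) + \left(632 - 557\right)\right) + g}{2520 + 4250} = \frac{\left(\left(-969 - -21\right) + \left(632 - 557\right)\right) + 0}{2520 + 4250} = \frac{\left(\left(-969 + 21\right) + 75\right) + 0}{6770} = \left(\left(-948 + 75\right) + 0\right) \frac{1}{6770} = \left(-873 + 0\right) \frac{1}{6770} = \left(-873\right) \frac{1}{6770} = - \frac{873}{6770}$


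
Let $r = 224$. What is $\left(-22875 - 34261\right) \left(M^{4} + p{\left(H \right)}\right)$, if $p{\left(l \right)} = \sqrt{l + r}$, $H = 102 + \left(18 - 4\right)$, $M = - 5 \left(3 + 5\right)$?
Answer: $-146268160000 - 114272 \sqrt{85} \approx -1.4627 \cdot 10^{11}$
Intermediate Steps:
$M = -40$ ($M = \left(-5\right) 8 = -40$)
$H = 116$ ($H = 102 + \left(18 - 4\right) = 102 + 14 = 116$)
$p{\left(l \right)} = \sqrt{224 + l}$ ($p{\left(l \right)} = \sqrt{l + 224} = \sqrt{224 + l}$)
$\left(-22875 - 34261\right) \left(M^{4} + p{\left(H \right)}\right) = \left(-22875 - 34261\right) \left(\left(-40\right)^{4} + \sqrt{224 + 116}\right) = - 57136 \left(2560000 + \sqrt{340}\right) = - 57136 \left(2560000 + 2 \sqrt{85}\right) = -146268160000 - 114272 \sqrt{85}$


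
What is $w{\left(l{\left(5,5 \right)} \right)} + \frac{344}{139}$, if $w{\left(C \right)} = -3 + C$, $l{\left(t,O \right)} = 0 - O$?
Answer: $- \frac{768}{139} \approx -5.5252$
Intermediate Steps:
$l{\left(t,O \right)} = - O$
$w{\left(l{\left(5,5 \right)} \right)} + \frac{344}{139} = \left(-3 - 5\right) + \frac{344}{139} = \left(-3 - 5\right) + 344 \cdot \frac{1}{139} = -8 + \frac{344}{139} = - \frac{768}{139}$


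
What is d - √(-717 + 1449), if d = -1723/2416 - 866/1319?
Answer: -4364893/3186704 - 2*√183 ≈ -28.425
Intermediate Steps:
d = -4364893/3186704 (d = -1723*1/2416 - 866*1/1319 = -1723/2416 - 866/1319 = -4364893/3186704 ≈ -1.3697)
d - √(-717 + 1449) = -4364893/3186704 - √(-717 + 1449) = -4364893/3186704 - √732 = -4364893/3186704 - 2*√183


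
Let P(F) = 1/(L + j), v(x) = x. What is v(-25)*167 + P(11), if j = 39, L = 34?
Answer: -304774/73 ≈ -4175.0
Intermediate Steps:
P(F) = 1/73 (P(F) = 1/(34 + 39) = 1/73)
v(-25)*167 + P(11) = -25*167 + 1/73 = -4175 + 1/73 = -304774/73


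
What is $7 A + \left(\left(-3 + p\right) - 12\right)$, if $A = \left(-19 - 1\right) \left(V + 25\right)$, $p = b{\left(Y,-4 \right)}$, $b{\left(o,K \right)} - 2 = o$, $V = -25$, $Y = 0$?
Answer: $-13$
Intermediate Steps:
$b{\left(o,K \right)} = 2 + o$
$p = 2$ ($p = 2 + 0 = 2$)
$A = 0$ ($A = \left(-19 - 1\right) \left(-25 + 25\right) = \left(-20\right) 0 = 0$)
$7 A + \left(\left(-3 + p\right) - 12\right) = 7 \cdot 0 + \left(\left(-3 + 2\right) - 12\right) = 0 - 13 = -13$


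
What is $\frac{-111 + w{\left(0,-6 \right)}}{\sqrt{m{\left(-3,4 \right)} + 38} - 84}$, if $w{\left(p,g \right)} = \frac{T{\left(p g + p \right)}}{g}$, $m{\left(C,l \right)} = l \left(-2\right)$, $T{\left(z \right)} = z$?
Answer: $\frac{1554}{1171} + \frac{37 \sqrt{30}}{2342} \approx 1.4136$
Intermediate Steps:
$m{\left(C,l \right)} = - 2 l$
$w{\left(p,g \right)} = \frac{p + g p}{g}$ ($w{\left(p,g \right)} = \frac{p g + p}{g} = \frac{g p + p}{g} = \frac{p + g p}{g}$)
$\frac{-111 + w{\left(0,-6 \right)}}{\sqrt{m{\left(-3,4 \right)} + 38} - 84} = \frac{-111 + \left(0 + \frac{0}{-6}\right)}{\sqrt{\left(-2\right) 4 + 38} - 84} = \frac{-111 + \left(0 + 0 \left(- \frac{1}{6}\right)\right)}{\sqrt{-8 + 38} - 84} = \frac{-111 + \left(0 + 0\right)}{\sqrt{30} - 84} = \frac{-111 + 0}{-84 + \sqrt{30}} = - \frac{111}{-84 + \sqrt{30}}$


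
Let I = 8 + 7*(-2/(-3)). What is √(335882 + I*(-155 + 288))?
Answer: 10*√30381/3 ≈ 581.00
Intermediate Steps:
I = 38/3 (I = 8 + 7*(-2*(-⅓)) = 8 + 7*(⅔) = 8 + 14/3 = 38/3 ≈ 12.667)
√(335882 + I*(-155 + 288)) = √(335882 + 38*(-155 + 288)/3) = √(335882 + (38/3)*133) = √(335882 + 5054/3) = √(1012700/3) = 10*√30381/3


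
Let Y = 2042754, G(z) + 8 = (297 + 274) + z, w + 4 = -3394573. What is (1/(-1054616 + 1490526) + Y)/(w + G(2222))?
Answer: -890456896141/1478516050720 ≈ -0.60226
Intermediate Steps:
w = -3394577 (w = -4 - 3394573 = -3394577)
G(z) = 563 + z (G(z) = -8 + ((297 + 274) + z) = -8 + (571 + z) = 563 + z)
(1/(-1054616 + 1490526) + Y)/(w + G(2222)) = (1/(-1054616 + 1490526) + 2042754)/(-3394577 + (563 + 2222)) = (1/435910 + 2042754)/(-3394577 + 2785) = (1/435910 + 2042754)/(-3391792) = (890456896141/435910)*(-1/3391792) = -890456896141/1478516050720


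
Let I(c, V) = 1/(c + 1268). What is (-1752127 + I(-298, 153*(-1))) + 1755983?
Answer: 3740321/970 ≈ 3856.0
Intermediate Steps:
I(c, V) = 1/(1268 + c)
(-1752127 + I(-298, 153*(-1))) + 1755983 = (-1752127 + 1/(1268 - 298)) + 1755983 = (-1752127 + 1/970) + 1755983 = -1699563189/970 + 1755983 = 3740321/970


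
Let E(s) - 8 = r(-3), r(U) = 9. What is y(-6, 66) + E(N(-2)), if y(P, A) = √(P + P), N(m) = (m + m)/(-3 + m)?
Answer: 17 + 2*I*√3 ≈ 17.0 + 3.4641*I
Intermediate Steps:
N(m) = 2*m/(-3 + m) (N(m) = (2*m)/(-3 + m) = 2*m/(-3 + m))
E(s) = 17 (E(s) = 8 + 9 = 17)
y(P, A) = √2*√P (y(P, A) = √(2*P) = √2*√P)
y(-6, 66) + E(N(-2)) = √2*√(-6) + 17 = √2*(I*√6) + 17 = 2*I*√3 + 17 = 17 + 2*I*√3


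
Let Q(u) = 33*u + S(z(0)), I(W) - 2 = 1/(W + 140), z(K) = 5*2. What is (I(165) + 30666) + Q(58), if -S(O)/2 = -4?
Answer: 9939951/305 ≈ 32590.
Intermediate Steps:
z(K) = 10
S(O) = 8 (S(O) = -2*(-4) = 8)
I(W) = 2 + 1/(140 + W) (I(W) = 2 + 1/(W + 140) = 2 + 1/(140 + W))
Q(u) = 8 + 33*u (Q(u) = 33*u + 8 = 8 + 33*u)
(I(165) + 30666) + Q(58) = ((281 + 2*165)/(140 + 165) + 30666) + (8 + 33*58) = ((281 + 330)/305 + 30666) + (8 + 1914) = ((1/305)*611 + 30666) + 1922 = (611/305 + 30666) + 1922 = 9353741/305 + 1922 = 9939951/305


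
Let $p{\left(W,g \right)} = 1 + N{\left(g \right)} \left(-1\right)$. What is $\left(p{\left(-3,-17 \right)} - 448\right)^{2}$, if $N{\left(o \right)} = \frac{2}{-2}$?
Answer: $198916$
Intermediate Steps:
$N{\left(o \right)} = -1$ ($N{\left(o \right)} = 2 \left(- \frac{1}{2}\right) = -1$)
$p{\left(W,g \right)} = 2$ ($p{\left(W,g \right)} = 1 - -1 = 1 + 1 = 2$)
$\left(p{\left(-3,-17 \right)} - 448\right)^{2} = \left(2 - 448\right)^{2} = \left(-446\right)^{2} = 198916$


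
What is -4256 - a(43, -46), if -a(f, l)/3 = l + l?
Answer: -4532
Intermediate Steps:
a(f, l) = -6*l (a(f, l) = -3*(l + l) = -6*l)
-4256 - a(43, -46) = -4256 - (-6)*(-46) = -4256 - 1*276 = -4256 - 276 = -4532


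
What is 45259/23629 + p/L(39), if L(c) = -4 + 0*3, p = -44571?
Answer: 1053349195/94516 ≈ 11145.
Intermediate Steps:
L(c) = -4 (L(c) = -4 + 0 = -4)
45259/23629 + p/L(39) = 45259/23629 - 44571/(-4) = 45259*(1/23629) - 44571*(-¼) = 45259/23629 + 44571/4 = 1053349195/94516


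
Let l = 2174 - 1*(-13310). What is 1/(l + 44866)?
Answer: 1/60350 ≈ 1.6570e-5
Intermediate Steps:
l = 15484 (l = 2174 + 13310 = 15484)
1/(l + 44866) = 1/(15484 + 44866) = 1/60350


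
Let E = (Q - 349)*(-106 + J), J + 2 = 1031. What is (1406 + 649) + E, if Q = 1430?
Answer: 999818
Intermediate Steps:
J = 1029 (J = -2 + 1031 = 1029)
E = 997763 (E = (1430 - 349)*(-106 + 1029) = 1081*923 = 997763)
(1406 + 649) + E = (1406 + 649) + 997763 = 2055 + 997763 = 999818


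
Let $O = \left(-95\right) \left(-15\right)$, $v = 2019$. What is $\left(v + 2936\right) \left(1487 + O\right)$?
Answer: $14428960$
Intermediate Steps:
$O = 1425$
$\left(v + 2936\right) \left(1487 + O\right) = \left(2019 + 2936\right) \left(1487 + 1425\right) = 4955 \cdot 2912 = 14428960$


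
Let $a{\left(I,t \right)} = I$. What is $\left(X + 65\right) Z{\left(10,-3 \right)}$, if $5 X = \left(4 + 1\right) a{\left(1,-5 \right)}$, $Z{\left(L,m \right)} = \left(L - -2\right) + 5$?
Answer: $1122$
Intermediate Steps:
$Z{\left(L,m \right)} = 7 + L$ ($Z{\left(L,m \right)} = \left(L + 2\right) + 5 = \left(2 + L\right) + 5 = 7 + L$)
$X = 1$ ($X = \frac{\left(4 + 1\right) 1}{5} = \frac{5 \cdot 1}{5} = \frac{1}{5} \cdot 5 = 1$)
$\left(X + 65\right) Z{\left(10,-3 \right)} = \left(1 + 65\right) \left(7 + 10\right) = 66 \cdot 17 = 1122$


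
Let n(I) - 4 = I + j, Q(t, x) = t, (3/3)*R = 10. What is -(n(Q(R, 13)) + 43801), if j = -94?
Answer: -43721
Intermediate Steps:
R = 10
n(I) = -90 + I (n(I) = 4 + (I - 94) = 4 + (-94 + I) = -90 + I)
-(n(Q(R, 13)) + 43801) = -((-90 + 10) + 43801) = -(-80 + 43801) = -1*43721 = -43721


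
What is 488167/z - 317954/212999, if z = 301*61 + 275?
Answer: 98053692089/3969449364 ≈ 24.702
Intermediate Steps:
z = 18636 (z = 18361 + 275 = 18636)
488167/z - 317954/212999 = 488167/18636 - 317954/212999 = 98053692089/3969449364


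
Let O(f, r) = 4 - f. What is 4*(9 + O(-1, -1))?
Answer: 56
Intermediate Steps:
4*(9 + O(-1, -1)) = 4*(9 + (4 - 1*(-1))) = 4*(9 + (4 + 1)) = 4*(9 + 5) = 4*14 = 56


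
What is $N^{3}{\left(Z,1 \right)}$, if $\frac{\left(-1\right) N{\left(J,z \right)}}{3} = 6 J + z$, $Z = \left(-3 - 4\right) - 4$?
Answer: $7414875$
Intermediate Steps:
$Z = -11$ ($Z = \left(-3 - 4\right) - 4 = -7 - 4 = -11$)
$N{\left(J,z \right)} = - 18 J - 3 z$ ($N{\left(J,z \right)} = - 3 \left(6 J + z\right) = - 3 \left(z + 6 J\right) = - 18 J - 3 z$)
$N^{3}{\left(Z,1 \right)} = \left(\left(-18\right) \left(-11\right) - 3\right)^{3} = \left(198 - 3\right)^{3} = 195^{3} = 7414875$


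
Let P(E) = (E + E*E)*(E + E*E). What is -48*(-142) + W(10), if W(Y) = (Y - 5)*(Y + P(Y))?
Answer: 67366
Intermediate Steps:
P(E) = (E + E²)² (P(E) = (E + E²)*(E + E²) = (E + E²)²)
W(Y) = (-5 + Y)*(Y + Y²*(1 + Y)²) (W(Y) = (Y - 5)*(Y + Y²*(1 + Y)²) = (-5 + Y)*(Y + Y²*(1 + Y)²))
-48*(-142) + W(10) = -48*(-142) + 10*(-5 + 10⁴ - 9*10² - 4*10 - 3*10³) = 6816 + 10*(-5 + 10000 - 9*100 - 40 - 3*1000) = 6816 + 10*(-5 + 10000 - 900 - 40 - 3000) = 6816 + 10*6055 = 6816 + 60550 = 67366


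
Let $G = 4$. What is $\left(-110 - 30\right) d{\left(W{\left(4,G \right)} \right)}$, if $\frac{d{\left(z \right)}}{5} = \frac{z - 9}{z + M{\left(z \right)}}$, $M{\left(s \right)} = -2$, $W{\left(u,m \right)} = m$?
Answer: $1750$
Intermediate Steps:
$d{\left(z \right)} = \frac{5 \left(-9 + z\right)}{-2 + z}$ ($d{\left(z \right)} = 5 \frac{z - 9}{z - 2} = 5 \frac{-9 + z}{-2 + z} = \frac{5 \left(-9 + z\right)}{-2 + z}$)
$\left(-110 - 30\right) d{\left(W{\left(4,G \right)} \right)} = \left(-110 - 30\right) \frac{5 \left(-9 + 4\right)}{-2 + 4} = - 140 \cdot 5 \cdot \frac{1}{2} \left(-5\right) = \left(-140\right) \left(- \frac{25}{2}\right) = 1750$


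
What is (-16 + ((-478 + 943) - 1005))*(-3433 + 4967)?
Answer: -852904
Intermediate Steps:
(-16 + ((-478 + 943) - 1005))*(-3433 + 4967) = (-16 + (465 - 1005))*1534 = (-16 - 540)*1534 = -556*1534 = -852904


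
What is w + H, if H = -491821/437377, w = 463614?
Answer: 202773608657/437377 ≈ 4.6361e+5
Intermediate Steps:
H = -491821/437377 (H = -491821*1/437377 = -491821/437377 ≈ -1.1245)
w + H = 463614 - 491821/437377 = 202773608657/437377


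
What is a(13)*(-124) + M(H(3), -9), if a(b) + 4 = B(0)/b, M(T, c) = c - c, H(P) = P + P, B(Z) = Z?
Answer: 496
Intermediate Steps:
H(P) = 2*P
M(T, c) = 0
a(b) = -4 (a(b) = -4 + 0/b = -4 + 0 = -4)
a(13)*(-124) + M(H(3), -9) = -4*(-124) + 0 = 496 + 0 = 496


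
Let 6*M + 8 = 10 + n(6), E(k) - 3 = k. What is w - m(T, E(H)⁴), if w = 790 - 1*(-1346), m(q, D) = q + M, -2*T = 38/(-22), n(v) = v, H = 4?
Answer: 140831/66 ≈ 2133.8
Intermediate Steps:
E(k) = 3 + k
M = 4/3 (M = -4/3 + (10 + 6)/6 = -4/3 + (⅙)*16 = -4/3 + 8/3 = 4/3 ≈ 1.3333)
T = 19/22 (T = -19/(-22) = -19*(-1)/22 = -½*(-19/11) = 19/22 ≈ 0.86364)
m(q, D) = 4/3 + q (m(q, D) = q + 4/3 = 4/3 + q)
w = 2136 (w = 790 + 1346 = 2136)
w - m(T, E(H)⁴) = 2136 - (4/3 + 19/22) = 2136 - 1*145/66 = 2136 - 145/66 = 140831/66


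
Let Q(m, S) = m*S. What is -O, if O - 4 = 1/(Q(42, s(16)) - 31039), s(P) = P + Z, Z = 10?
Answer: -119787/29947 ≈ -4.0000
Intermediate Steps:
s(P) = 10 + P (s(P) = P + 10 = 10 + P)
Q(m, S) = S*m
O = 119787/29947 (O = 4 + 1/((10 + 16)*42 - 31039) = 4 + 1/(26*42 - 31039) = 4 + 1/(1092 - 31039) = 4 + 1/(-29947) = 4 - 1/29947 = 119787/29947 ≈ 4.0000)
-O = -1*119787/29947 = -119787/29947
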